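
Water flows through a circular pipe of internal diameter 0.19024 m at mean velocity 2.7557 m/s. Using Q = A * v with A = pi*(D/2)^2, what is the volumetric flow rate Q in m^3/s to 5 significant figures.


A = pi*(0.19024/2)^2 = 0.02842455 m^2
Q = 0.02842455 * 2.7557 = 0.078330 m^3/s
Therefore the volumetric flow rate Q = 0.078330 m^3/s.


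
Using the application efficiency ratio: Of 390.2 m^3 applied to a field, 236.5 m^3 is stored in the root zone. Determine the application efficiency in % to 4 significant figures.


Approach: apply the application efficiency ratio, Ea = (stored/applied)*100.
Ea = (236.5/390.2)*100 = 60.61 %
Therefore the application efficiency = 60.61 %.


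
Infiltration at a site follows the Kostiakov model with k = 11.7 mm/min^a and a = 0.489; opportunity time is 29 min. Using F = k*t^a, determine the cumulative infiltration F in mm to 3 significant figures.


F = 11.7 * 29^0.489 = 60.7 mm
Therefore the cumulative infiltration F = 60.7 mm.


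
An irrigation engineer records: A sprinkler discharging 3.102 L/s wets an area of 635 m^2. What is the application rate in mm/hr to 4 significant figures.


Approach: apply the application rate relation, rate = (Q/A)*3600.
rate = (3.102 / 635) * 3600 = 17.59 mm/hr
Therefore the application rate = 17.59 mm/hr.


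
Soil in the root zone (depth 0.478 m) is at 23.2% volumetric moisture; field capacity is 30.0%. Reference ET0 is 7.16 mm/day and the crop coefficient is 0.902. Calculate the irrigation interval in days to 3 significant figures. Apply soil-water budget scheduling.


Approach: apply soil-water budget scheduling, SMD = (FC-theta)/100*depth*1000; ETc = ET0*Kc; interval = SMD/ETc.
Step 1 — soil moisture deficit:
  SMD = (30.0 - 23.2)/100 * 0.478 * 1000 = 32.504 mm
Step 2 — daily crop ET (ETc = ET0*Kc):
  ETc = 7.16 * 0.902 = 6.4583 mm/day
Step 3 — irrigation interval (SMD/ETc):
  interval = 32.504 / 6.4583 = 5.03 days
Therefore the irrigation interval = 5.03 days.


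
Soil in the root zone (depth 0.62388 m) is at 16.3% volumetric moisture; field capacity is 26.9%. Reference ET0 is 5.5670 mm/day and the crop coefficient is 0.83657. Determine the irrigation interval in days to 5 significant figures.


Approach: apply soil-water budget scheduling, SMD = (FC-theta)/100*depth*1000; ETc = ET0*Kc; interval = SMD/ETc.
Step 1 — soil moisture deficit:
  SMD = (26.9 - 16.3)/100 * 0.62388 * 1000 = 66.13128 mm
Step 2 — daily crop ET (ETc = ET0*Kc):
  ETc = 5.5670 * 0.83657 = 4.657185 mm/day
Step 3 — irrigation interval (SMD/ETc):
  interval = 66.13128 / 4.657185 = 14.200 days
Therefore the irrigation interval = 14.200 days.


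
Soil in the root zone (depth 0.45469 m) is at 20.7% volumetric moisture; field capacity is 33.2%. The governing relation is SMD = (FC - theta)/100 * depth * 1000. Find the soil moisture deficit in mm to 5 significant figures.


SMD = (33.2 - 20.7)/100 * 0.45469 * 1000 = 56.836 mm
Therefore the soil moisture deficit = 56.836 mm.


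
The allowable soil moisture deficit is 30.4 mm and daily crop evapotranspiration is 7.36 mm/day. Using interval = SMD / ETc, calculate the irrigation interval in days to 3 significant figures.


interval = 30.4 / 7.36 = 4.13 days
Therefore the irrigation interval = 4.13 days.


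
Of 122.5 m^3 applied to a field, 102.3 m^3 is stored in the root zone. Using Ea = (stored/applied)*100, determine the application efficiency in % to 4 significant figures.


Ea = (102.3/122.5)*100 = 83.51 %
Therefore the application efficiency = 83.51 %.


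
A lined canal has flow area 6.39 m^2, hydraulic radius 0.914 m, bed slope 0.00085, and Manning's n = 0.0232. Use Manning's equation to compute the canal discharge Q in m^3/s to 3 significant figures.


Approach: apply Manning's equation, Q = (1/n)*A*R^(2/3)*S^(1/2).
Q = (1/0.0232) * 6.39 * 0.914^(2/3) * 0.00085^(1/2) = 7.56 m^3/s
Therefore the canal discharge Q = 7.56 m^3/s.


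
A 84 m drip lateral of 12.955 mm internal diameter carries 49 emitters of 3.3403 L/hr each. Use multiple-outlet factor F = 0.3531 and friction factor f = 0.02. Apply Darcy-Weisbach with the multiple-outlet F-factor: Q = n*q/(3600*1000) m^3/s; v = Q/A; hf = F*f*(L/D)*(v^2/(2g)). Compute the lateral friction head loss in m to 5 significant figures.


Q = 49*3.3403/(3600*1000) = 4.546519e-05 m^3/s
A = pi*(12.955e-3/2)^2 = 1.318150e-04 m^2, so v = Q/A = 0.3449168 m/s
hf = 0.3531*0.02*(84/0.012955)*(0.3449168^2/(2*9.81)) = 0.27765 m
Therefore the lateral friction head loss = 0.27765 m.


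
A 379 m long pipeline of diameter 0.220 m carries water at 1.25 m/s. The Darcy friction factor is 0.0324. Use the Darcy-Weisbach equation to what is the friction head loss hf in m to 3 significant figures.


Approach: apply the Darcy-Weisbach equation, hf = f*(L/D)*(v^2/(2g)).
hf = 0.0324 * (379/0.220) * (1.25^2 / (2*9.81))
hf = 4.45 m
Therefore the friction head loss hf = 4.45 m.


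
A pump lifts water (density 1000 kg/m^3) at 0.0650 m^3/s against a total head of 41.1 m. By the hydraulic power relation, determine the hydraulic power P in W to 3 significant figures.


Approach: apply the hydraulic power relation, P = rho*g*Q*H.
P = 1000 * 9.81 * 0.0650 * 41.1 = 26200 W
Therefore the hydraulic power P = 26200 W.


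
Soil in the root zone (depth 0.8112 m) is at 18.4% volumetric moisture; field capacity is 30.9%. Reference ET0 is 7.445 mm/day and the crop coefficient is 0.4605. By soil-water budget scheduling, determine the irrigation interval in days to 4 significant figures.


Approach: apply soil-water budget scheduling, SMD = (FC-theta)/100*depth*1000; ETc = ET0*Kc; interval = SMD/ETc.
Step 1 — soil moisture deficit:
  SMD = (30.9 - 18.4)/100 * 0.8112 * 1000 = 101.400 mm
Step 2 — daily crop ET (ETc = ET0*Kc):
  ETc = 7.445 * 0.4605 = 3.42842 mm/day
Step 3 — irrigation interval (SMD/ETc):
  interval = 101.400 / 3.42842 = 29.58 days
Therefore the irrigation interval = 29.58 days.


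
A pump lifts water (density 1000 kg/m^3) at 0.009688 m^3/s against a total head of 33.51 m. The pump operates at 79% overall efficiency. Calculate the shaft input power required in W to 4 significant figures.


Approach: apply hydraulic power then efficiency conversion, P = rho*g*Q*H; P_in = P/eta.
Step 1 — hydraulic power (P = rho*g*Q*H):
  P = 1000 * 9.81 * 0.009688 * 33.51 = 3184.77 W
Step 2 — input power: P_in = P/eta = 3184.77 / 0.79 = 4031 W
Therefore the shaft input power required = 4031 W.


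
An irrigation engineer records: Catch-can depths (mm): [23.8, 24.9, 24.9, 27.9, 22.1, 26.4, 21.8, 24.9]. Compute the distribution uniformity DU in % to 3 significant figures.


Approach: apply the low-quarter distribution uniformity, DU = (mean of lowest quarter of readings / overall mean)*100.
sorted lowest 2 of 8: [21.8, 22.1] -> mean = 21.950 mm
overall mean = 24.587 mm
DU = (21.950/24.587)*100 = 89.3 %
Therefore the distribution uniformity DU = 89.3 %.


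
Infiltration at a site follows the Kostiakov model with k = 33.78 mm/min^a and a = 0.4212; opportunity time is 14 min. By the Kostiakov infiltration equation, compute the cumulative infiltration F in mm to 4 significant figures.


Approach: apply the Kostiakov infiltration equation, F = k*t^a.
F = 33.78 * 14^0.4212 = 102.7 mm
Therefore the cumulative infiltration F = 102.7 mm.


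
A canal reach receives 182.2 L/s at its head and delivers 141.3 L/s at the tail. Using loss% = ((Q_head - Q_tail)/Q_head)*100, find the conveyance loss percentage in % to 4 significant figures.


loss = ((182.2 - 141.3)/182.2)*100 = 22.45 %
Therefore the conveyance loss percentage = 22.45 %.


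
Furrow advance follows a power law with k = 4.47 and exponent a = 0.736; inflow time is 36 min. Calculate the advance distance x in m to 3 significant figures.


Approach: apply the power-law advance function, x = k*t^a.
x = 4.47 * 36^0.736 = 62.5 m
Therefore the advance distance x = 62.5 m.


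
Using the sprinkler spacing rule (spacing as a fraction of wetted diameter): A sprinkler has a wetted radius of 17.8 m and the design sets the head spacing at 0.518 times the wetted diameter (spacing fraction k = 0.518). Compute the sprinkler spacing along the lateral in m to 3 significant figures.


Approach: apply the sprinkler spacing rule (spacing as a fraction of wetted diameter), S = k*(2*R).
S = 0.518 * (2 * 17.8) = 18.4 m
Therefore the sprinkler spacing along the lateral = 18.4 m.


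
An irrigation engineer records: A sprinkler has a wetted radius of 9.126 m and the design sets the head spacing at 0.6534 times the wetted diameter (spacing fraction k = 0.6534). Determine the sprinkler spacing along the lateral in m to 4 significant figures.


Approach: apply the sprinkler spacing rule (spacing as a fraction of wetted diameter), S = k*(2*R).
S = 0.6534 * (2 * 9.126) = 11.93 m
Therefore the sprinkler spacing along the lateral = 11.93 m.


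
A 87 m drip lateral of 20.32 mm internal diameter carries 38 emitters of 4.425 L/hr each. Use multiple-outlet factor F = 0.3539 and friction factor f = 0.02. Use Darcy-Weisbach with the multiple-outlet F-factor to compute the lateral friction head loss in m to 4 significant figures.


Approach: apply Darcy-Weisbach with the multiple-outlet F-factor, Q = n*q/(3600*1000) m^3/s; v = Q/A; hf = F*f*(L/D)*(v^2/(2g)).
Q = 38*4.425/(3600*1000) = 4.67083e-05 m^3/s
A = pi*(20.32e-3/2)^2 = 3.24293e-04 m^2, so v = Q/A = 0.144031 m/s
hf = 0.3539*0.02*(87/0.02032)*(0.144031^2/(2*9.81)) = 0.03204 m
Therefore the lateral friction head loss = 0.03204 m.


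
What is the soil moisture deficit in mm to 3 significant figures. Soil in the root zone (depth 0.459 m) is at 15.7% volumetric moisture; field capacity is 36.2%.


Approach: apply the soil moisture deficit relation, SMD = (FC - theta)/100 * depth * 1000.
SMD = (36.2 - 15.7)/100 * 0.459 * 1000 = 94.1 mm
Therefore the soil moisture deficit = 94.1 mm.


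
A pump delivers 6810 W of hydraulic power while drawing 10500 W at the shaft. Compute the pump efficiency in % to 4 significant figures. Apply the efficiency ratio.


Approach: apply the efficiency ratio, eta = (P_out/P_in)*100.
eta = (6810 / 10500) * 100 = 64.86 %
Therefore the pump efficiency = 64.86 %.


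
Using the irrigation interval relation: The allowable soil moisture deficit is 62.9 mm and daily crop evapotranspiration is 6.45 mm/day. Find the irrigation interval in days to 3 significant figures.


Approach: apply the irrigation interval relation, interval = SMD / ETc.
interval = 62.9 / 6.45 = 9.75 days
Therefore the irrigation interval = 9.75 days.


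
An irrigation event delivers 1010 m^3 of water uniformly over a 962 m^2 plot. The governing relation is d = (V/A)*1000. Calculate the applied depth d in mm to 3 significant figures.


d = (1010 / 962) * 1000 = 1050 mm
Therefore the applied depth d = 1050 mm.


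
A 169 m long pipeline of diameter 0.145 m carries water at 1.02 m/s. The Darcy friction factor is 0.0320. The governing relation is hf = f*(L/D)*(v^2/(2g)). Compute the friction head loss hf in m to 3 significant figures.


hf = 0.0320 * (169/0.145) * (1.02^2 / (2*9.81))
hf = 1.98 m
Therefore the friction head loss hf = 1.98 m.


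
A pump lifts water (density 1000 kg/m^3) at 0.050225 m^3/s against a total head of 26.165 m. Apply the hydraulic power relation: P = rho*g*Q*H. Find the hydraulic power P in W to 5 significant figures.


P = 1000 * 9.81 * 0.050225 * 26.165 = 12892 W
Therefore the hydraulic power P = 12892 W.


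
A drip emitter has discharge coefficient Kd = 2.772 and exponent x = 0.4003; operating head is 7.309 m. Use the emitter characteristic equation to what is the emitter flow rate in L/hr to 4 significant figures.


Approach: apply the emitter characteristic equation, q = Kd * h^x.
q = 2.772 * 7.309^0.4003 = 6.146 L/hr
Therefore the emitter flow rate = 6.146 L/hr.


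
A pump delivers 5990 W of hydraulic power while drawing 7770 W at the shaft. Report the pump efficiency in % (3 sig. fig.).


Approach: apply the efficiency ratio, eta = (P_out/P_in)*100.
eta = (5990 / 7770) * 100 = 77.1 %
Therefore the pump efficiency = 77.1 %.


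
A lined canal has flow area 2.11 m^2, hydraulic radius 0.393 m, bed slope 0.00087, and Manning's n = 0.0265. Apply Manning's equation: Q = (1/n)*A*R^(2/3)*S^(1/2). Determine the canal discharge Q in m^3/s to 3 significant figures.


Q = (1/0.0265) * 2.11 * 0.393^(2/3) * 0.00087^(1/2) = 1.26 m^3/s
Therefore the canal discharge Q = 1.26 m^3/s.


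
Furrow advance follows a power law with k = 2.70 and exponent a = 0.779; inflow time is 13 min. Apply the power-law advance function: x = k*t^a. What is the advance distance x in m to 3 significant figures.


x = 2.70 * 13^0.779 = 19.9 m
Therefore the advance distance x = 19.9 m.


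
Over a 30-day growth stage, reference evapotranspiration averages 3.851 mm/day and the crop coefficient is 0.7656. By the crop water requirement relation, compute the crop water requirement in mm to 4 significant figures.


Approach: apply the crop water requirement relation, CWR = ET0 * Kc * days.
CWR = 3.851 * 0.7656 * 30 = 88.45 mm
Therefore the crop water requirement = 88.45 mm.


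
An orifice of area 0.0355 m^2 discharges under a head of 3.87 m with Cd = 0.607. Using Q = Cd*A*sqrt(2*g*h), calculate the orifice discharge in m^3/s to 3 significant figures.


Q = 0.607 * 0.0355 * sqrt(2*9.81*3.87) = 0.188 m^3/s
Therefore the orifice discharge = 0.188 m^3/s.


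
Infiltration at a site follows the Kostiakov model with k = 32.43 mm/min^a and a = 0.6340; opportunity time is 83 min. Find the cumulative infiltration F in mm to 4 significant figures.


Approach: apply the Kostiakov infiltration equation, F = k*t^a.
F = 32.43 * 83^0.6340 = 534.1 mm
Therefore the cumulative infiltration F = 534.1 mm.


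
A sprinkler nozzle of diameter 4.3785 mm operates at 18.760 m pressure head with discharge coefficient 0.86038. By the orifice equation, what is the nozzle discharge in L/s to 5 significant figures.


Approach: apply the orifice equation, Q = Cd*A*sqrt(2*g*h), A = pi*(d/2)^2.
A = pi*(4.3785e-3/2)^2 = 1.505707e-05 m^2
Q = 0.86038 * 1.505707e-05 * sqrt(2*9.81*18.760) * 1000 = 0.24854 L/s
Therefore the nozzle discharge = 0.24854 L/s.


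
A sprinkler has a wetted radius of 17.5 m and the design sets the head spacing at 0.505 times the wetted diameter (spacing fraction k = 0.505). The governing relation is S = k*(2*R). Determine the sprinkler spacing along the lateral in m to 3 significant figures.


S = 0.505 * (2 * 17.5) = 17.7 m
Therefore the sprinkler spacing along the lateral = 17.7 m.


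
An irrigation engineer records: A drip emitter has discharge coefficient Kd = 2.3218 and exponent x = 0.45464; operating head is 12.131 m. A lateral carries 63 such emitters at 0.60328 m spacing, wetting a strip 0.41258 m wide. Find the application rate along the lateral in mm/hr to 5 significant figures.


Approach: apply the emitter equation with a lateral mass balance, q = Kd*h^x; Q = n*q; rate = Q/(n*spacing*width).
Step 1 — single emitter flow (q = Kd*h^x):
  q = 2.3218 * 12.131^0.45464 = 7.221170 L/hr
Step 2 — total lateral flow: Q = 63 * 7.221170 = 454.9337 L/hr
Step 3 — wetted area: A = 63 * 0.60328 * 0.41258 = 15.68078 m^2
Step 4 — application rate: Q/A = 454.9337/15.68078 = 29.012 mm/hr
Therefore the application rate along the lateral = 29.012 mm/hr.


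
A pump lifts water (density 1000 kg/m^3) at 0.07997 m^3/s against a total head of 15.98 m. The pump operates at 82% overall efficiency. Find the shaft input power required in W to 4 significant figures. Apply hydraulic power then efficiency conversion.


Approach: apply hydraulic power then efficiency conversion, P = rho*g*Q*H; P_in = P/eta.
Step 1 — hydraulic power (P = rho*g*Q*H):
  P = 1000 * 9.81 * 0.07997 * 15.98 = 12536.4 W
Step 2 — input power: P_in = P/eta = 12536.4 / 0.82 = 15290 W
Therefore the shaft input power required = 15290 W.


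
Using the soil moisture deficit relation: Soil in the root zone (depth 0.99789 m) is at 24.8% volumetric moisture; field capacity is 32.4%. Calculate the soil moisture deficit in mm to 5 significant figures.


Approach: apply the soil moisture deficit relation, SMD = (FC - theta)/100 * depth * 1000.
SMD = (32.4 - 24.8)/100 * 0.99789 * 1000 = 75.840 mm
Therefore the soil moisture deficit = 75.840 mm.


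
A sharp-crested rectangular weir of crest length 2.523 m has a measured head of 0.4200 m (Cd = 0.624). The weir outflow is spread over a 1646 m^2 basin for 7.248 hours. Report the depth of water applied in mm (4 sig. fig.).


Approach: apply the rectangular weir equation with a volume-to-depth conversion, Q = (2/3)*Cd*L*sqrt(2g)*H^1.5; d = Q*t/A * 1000.
Step 1 — weir discharge:
  Q = (2/3)*0.624*2.523*sqrt(2*9.81)*0.4200^1.5 = 1.26542 m^3/s
Step 2 — volume: V = 1.26542 * 7.248*3600 = 33018.3 m^3
Step 3 — depth: d = V/A * 1000 = 33018.3/1646 * 1000 = 20060 mm
Therefore the depth of water applied = 20060 mm.


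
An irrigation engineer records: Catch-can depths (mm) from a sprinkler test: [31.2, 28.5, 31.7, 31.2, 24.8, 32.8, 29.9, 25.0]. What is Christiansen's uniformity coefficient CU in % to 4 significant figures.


Approach: apply Christiansen's uniformity coefficient, CU = (1 - mean_abs_deviation/mean)*100.
mean = 29.3875 mm
mean |d_i - mean| = 2.46562 mm
CU = (1 - 2.46562/29.3875)*100 = 91.61 %
Therefore Christiansen's uniformity coefficient CU = 91.61 %.


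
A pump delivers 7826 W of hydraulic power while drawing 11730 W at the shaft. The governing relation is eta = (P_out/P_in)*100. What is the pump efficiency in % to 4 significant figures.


eta = (7826 / 11730) * 100 = 66.72 %
Therefore the pump efficiency = 66.72 %.


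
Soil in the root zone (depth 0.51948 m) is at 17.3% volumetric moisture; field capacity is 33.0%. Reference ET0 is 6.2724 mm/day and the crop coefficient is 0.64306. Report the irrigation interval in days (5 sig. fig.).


Approach: apply soil-water budget scheduling, SMD = (FC-theta)/100*depth*1000; ETc = ET0*Kc; interval = SMD/ETc.
Step 1 — soil moisture deficit:
  SMD = (33.0 - 17.3)/100 * 0.51948 * 1000 = 81.55836 mm
Step 2 — daily crop ET (ETc = ET0*Kc):
  ETc = 6.2724 * 0.64306 = 4.033530 mm/day
Step 3 — irrigation interval (SMD/ETc):
  interval = 81.55836 / 4.033530 = 20.220 days
Therefore the irrigation interval = 20.220 days.


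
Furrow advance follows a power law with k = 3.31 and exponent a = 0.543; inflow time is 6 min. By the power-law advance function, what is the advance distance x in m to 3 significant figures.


Approach: apply the power-law advance function, x = k*t^a.
x = 3.31 * 6^0.543 = 8.76 m
Therefore the advance distance x = 8.76 m.


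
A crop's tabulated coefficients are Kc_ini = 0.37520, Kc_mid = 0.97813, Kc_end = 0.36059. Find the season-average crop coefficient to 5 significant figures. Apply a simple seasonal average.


Approach: apply a simple seasonal average, Kc_avg = (Kc_ini + Kc_mid + Kc_end)/3.
Kc_avg = (0.37520 + 0.97813 + 0.36059)/3 = 0.57131
Therefore the season-average crop coefficient = 0.57131.


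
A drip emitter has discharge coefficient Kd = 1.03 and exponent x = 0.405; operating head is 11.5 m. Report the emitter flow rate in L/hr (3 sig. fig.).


Approach: apply the emitter characteristic equation, q = Kd * h^x.
q = 1.03 * 11.5^0.405 = 2.77 L/hr
Therefore the emitter flow rate = 2.77 L/hr.


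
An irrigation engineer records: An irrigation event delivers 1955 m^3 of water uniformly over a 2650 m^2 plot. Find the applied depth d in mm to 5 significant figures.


Approach: apply depth from volume over area, d = (V/A)*1000.
d = (1955 / 2650) * 1000 = 737.74 mm
Therefore the applied depth d = 737.74 mm.


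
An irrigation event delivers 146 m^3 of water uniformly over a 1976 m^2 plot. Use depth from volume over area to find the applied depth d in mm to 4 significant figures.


Approach: apply depth from volume over area, d = (V/A)*1000.
d = (146 / 1976) * 1000 = 73.89 mm
Therefore the applied depth d = 73.89 mm.


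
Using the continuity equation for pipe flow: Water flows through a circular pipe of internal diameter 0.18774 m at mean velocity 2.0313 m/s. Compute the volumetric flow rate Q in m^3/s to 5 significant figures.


Approach: apply the continuity equation for pipe flow, Q = A * v with A = pi*(D/2)^2.
A = pi*(0.18774/2)^2 = 0.02768239 m^2
Q = 0.02768239 * 2.0313 = 0.056231 m^3/s
Therefore the volumetric flow rate Q = 0.056231 m^3/s.


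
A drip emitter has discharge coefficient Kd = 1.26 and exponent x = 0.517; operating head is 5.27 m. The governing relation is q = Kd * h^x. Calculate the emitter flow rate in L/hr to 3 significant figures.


q = 1.26 * 5.27^0.517 = 2.98 L/hr
Therefore the emitter flow rate = 2.98 L/hr.


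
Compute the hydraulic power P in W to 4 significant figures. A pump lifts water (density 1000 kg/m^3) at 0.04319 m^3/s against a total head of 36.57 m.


Approach: apply the hydraulic power relation, P = rho*g*Q*H.
P = 1000 * 9.81 * 0.04319 * 36.57 = 15490 W
Therefore the hydraulic power P = 15490 W.


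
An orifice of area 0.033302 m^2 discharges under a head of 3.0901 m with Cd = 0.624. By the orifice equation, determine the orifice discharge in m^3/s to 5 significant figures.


Approach: apply the orifice equation, Q = Cd*A*sqrt(2*g*h).
Q = 0.624 * 0.033302 * sqrt(2*9.81*3.0901) = 0.16180 m^3/s
Therefore the orifice discharge = 0.16180 m^3/s.


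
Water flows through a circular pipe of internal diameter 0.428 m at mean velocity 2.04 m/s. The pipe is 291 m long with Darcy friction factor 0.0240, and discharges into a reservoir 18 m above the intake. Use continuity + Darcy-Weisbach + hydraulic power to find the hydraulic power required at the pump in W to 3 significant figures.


Approach: apply continuity + Darcy-Weisbach + hydraulic power, Q = A*v; hf = f*(L/D)*(v^2/(2g)); H = static + hf; P = rho*g*Q*H.
Step 1 — flow rate (continuity, Q = A*v):
  A = pi*(0.428/2)^2 = 0.14387 m^2
  Q = 0.14387 * 2.04 = 0.29350 m^3/s
Step 2 — friction head loss (Darcy-Weisbach):
  hf = 0.0240 * (291/0.428) * (2.04^2 / (2*9.81))
  hf = 3.4612 m
Step 3 — total head: H = 18 + 3.4612 = 21.461 m
Step 4 — hydraulic power (P = rho*g*Q*H):
  P = 1000 * 9.81 * 0.29350 * 21.461 = 61800 W
Therefore the hydraulic power required at the pump = 61800 W.


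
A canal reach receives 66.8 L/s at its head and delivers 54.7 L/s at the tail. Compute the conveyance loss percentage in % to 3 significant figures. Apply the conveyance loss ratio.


Approach: apply the conveyance loss ratio, loss% = ((Q_head - Q_tail)/Q_head)*100.
loss = ((66.8 - 54.7)/66.8)*100 = 18.1 %
Therefore the conveyance loss percentage = 18.1 %.


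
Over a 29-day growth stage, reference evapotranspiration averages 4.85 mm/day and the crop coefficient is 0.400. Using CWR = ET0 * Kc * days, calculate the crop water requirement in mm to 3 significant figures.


CWR = 4.85 * 0.400 * 29 = 56.3 mm
Therefore the crop water requirement = 56.3 mm.


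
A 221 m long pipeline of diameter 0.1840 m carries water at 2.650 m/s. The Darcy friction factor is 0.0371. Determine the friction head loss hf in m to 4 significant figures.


Approach: apply the Darcy-Weisbach equation, hf = f*(L/D)*(v^2/(2g)).
hf = 0.0371 * (221/0.1840) * (2.650^2 / (2*9.81))
hf = 15.95 m
Therefore the friction head loss hf = 15.95 m.


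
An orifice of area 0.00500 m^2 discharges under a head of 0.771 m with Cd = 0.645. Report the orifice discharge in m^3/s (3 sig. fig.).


Approach: apply the orifice equation, Q = Cd*A*sqrt(2*g*h).
Q = 0.645 * 0.00500 * sqrt(2*9.81*0.771) = 0.0125 m^3/s
Therefore the orifice discharge = 0.0125 m^3/s.


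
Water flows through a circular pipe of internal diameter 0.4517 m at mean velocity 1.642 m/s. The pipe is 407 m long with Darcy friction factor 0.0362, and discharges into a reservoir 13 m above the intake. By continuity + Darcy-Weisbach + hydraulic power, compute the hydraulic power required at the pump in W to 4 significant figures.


Approach: apply continuity + Darcy-Weisbach + hydraulic power, Q = A*v; hf = f*(L/D)*(v^2/(2g)); H = static + hf; P = rho*g*Q*H.
Step 1 — flow rate (continuity, Q = A*v):
  A = pi*(0.4517/2)^2 = 0.160247 m^2
  Q = 0.160247 * 1.642 = 0.263126 m^3/s
Step 2 — friction head loss (Darcy-Weisbach):
  hf = 0.0362 * (407/0.4517) * (1.642^2 / (2*9.81))
  hf = 4.48229 m
Step 3 — total head: H = 13 + 4.48229 = 17.4823 m
Step 4 — hydraulic power (P = rho*g*Q*H):
  P = 1000 * 9.81 * 0.263126 * 17.4823 = 45130 W
Therefore the hydraulic power required at the pump = 45130 W.


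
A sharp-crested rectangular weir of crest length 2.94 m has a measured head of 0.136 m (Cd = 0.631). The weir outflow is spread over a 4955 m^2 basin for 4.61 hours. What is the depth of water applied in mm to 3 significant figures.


Approach: apply the rectangular weir equation with a volume-to-depth conversion, Q = (2/3)*Cd*L*sqrt(2g)*H^1.5; d = Q*t/A * 1000.
Step 1 — weir discharge:
  Q = (2/3)*0.631*2.94*sqrt(2*9.81)*0.136^1.5 = 0.27475 m^3/s
Step 2 — volume: V = 0.27475 * 4.61*3600 = 4559.8 m^3
Step 3 — depth: d = V/A * 1000 = 4559.8/4955 * 1000 = 920 mm
Therefore the depth of water applied = 920 mm.


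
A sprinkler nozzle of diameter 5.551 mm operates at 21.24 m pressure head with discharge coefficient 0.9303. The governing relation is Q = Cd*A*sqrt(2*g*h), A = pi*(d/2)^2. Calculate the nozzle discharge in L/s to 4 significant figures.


A = pi*(5.551e-3/2)^2 = 2.42009e-05 m^2
Q = 0.9303 * 2.42009e-05 * sqrt(2*9.81*21.24) * 1000 = 0.4596 L/s
Therefore the nozzle discharge = 0.4596 L/s.


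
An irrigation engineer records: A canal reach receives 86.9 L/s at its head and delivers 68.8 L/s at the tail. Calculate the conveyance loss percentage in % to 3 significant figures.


Approach: apply the conveyance loss ratio, loss% = ((Q_head - Q_tail)/Q_head)*100.
loss = ((86.9 - 68.8)/86.9)*100 = 20.8 %
Therefore the conveyance loss percentage = 20.8 %.


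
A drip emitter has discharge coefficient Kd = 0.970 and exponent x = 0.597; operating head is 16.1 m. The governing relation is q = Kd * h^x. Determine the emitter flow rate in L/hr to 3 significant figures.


q = 0.970 * 16.1^0.597 = 5.10 L/hr
Therefore the emitter flow rate = 5.10 L/hr.


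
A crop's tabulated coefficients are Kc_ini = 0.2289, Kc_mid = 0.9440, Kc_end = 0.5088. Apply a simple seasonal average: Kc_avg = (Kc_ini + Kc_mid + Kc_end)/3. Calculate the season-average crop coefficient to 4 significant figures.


Kc_avg = (0.2289 + 0.9440 + 0.5088)/3 = 0.5606
Therefore the season-average crop coefficient = 0.5606.


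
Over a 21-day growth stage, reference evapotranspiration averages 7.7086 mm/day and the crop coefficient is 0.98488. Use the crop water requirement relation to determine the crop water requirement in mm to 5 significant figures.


Approach: apply the crop water requirement relation, CWR = ET0 * Kc * days.
CWR = 7.7086 * 0.98488 * 21 = 159.43 mm
Therefore the crop water requirement = 159.43 mm.


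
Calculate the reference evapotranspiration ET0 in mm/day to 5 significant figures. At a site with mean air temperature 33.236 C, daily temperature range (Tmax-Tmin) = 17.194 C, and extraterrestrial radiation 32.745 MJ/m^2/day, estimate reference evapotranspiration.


Approach: apply the Hargreaves-Samani method, ET0 = 0.0023*(Tmean+17.8)*sqrt(Tmax-Tmin)*0.408*Ra.
ET0 = 0.0023*(33.236+17.8)*sqrt(17.194)*0.408*32.745 = 6.5028 mm/day
Therefore the reference evapotranspiration ET0 = 6.5028 mm/day.


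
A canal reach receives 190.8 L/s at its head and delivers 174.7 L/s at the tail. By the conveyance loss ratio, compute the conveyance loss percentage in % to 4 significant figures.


Approach: apply the conveyance loss ratio, loss% = ((Q_head - Q_tail)/Q_head)*100.
loss = ((190.8 - 174.7)/190.8)*100 = 8.438 %
Therefore the conveyance loss percentage = 8.438 %.


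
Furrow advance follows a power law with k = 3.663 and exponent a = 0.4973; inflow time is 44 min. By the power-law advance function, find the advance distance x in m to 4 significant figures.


Approach: apply the power-law advance function, x = k*t^a.
x = 3.663 * 44^0.4973 = 24.05 m
Therefore the advance distance x = 24.05 m.


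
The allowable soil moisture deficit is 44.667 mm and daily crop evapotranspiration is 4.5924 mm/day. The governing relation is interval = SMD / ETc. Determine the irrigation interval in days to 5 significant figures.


interval = 44.667 / 4.5924 = 9.7263 days
Therefore the irrigation interval = 9.7263 days.


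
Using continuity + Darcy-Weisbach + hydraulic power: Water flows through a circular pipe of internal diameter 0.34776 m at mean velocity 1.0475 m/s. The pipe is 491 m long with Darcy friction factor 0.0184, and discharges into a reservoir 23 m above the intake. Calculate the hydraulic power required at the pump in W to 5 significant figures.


Approach: apply continuity + Darcy-Weisbach + hydraulic power, Q = A*v; hf = f*(L/D)*(v^2/(2g)); H = static + hf; P = rho*g*Q*H.
Step 1 — flow rate (continuity, Q = A*v):
  A = pi*(0.34776/2)^2 = 0.09498371 m^2
  Q = 0.09498371 * 1.0475 = 0.09949544 m^3/s
Step 2 — friction head loss (Darcy-Weisbach):
  hf = 0.0184 * (491/0.34776) * (1.0475^2 / (2*9.81))
  hf = 1.452877 m
Step 3 — total head: H = 23 + 1.452877 = 24.45288 m
Step 4 — hydraulic power (P = rho*g*Q*H):
  P = 1000 * 9.81 * 0.09949544 * 24.45288 = 23867 W
Therefore the hydraulic power required at the pump = 23867 W.


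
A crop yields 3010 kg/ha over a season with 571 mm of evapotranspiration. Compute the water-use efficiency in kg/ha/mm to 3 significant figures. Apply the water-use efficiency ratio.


Approach: apply the water-use efficiency ratio, WUE = yield/ET.
WUE = 3010 / 571 = 5.27 kg/ha/mm
Therefore the water-use efficiency = 5.27 kg/ha/mm.


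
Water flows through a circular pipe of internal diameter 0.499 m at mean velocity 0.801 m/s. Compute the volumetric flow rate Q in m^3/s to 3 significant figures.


Approach: apply the continuity equation for pipe flow, Q = A * v with A = pi*(D/2)^2.
A = pi*(0.499/2)^2 = 0.19556 m^2
Q = 0.19556 * 0.801 = 0.157 m^3/s
Therefore the volumetric flow rate Q = 0.157 m^3/s.


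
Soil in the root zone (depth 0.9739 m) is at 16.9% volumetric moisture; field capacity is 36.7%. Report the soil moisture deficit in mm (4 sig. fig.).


Approach: apply the soil moisture deficit relation, SMD = (FC - theta)/100 * depth * 1000.
SMD = (36.7 - 16.9)/100 * 0.9739 * 1000 = 192.8 mm
Therefore the soil moisture deficit = 192.8 mm.


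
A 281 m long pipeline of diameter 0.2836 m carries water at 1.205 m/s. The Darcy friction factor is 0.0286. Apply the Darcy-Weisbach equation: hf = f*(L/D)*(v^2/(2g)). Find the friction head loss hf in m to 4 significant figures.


hf = 0.0286 * (281/0.2836) * (1.205^2 / (2*9.81))
hf = 2.097 m
Therefore the friction head loss hf = 2.097 m.


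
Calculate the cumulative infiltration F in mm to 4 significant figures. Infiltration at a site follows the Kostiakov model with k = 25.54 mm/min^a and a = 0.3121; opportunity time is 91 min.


Approach: apply the Kostiakov infiltration equation, F = k*t^a.
F = 25.54 * 91^0.3121 = 104.4 mm
Therefore the cumulative infiltration F = 104.4 mm.


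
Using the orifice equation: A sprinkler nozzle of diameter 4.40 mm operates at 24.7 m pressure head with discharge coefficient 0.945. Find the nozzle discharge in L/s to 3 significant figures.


Approach: apply the orifice equation, Q = Cd*A*sqrt(2*g*h), A = pi*(d/2)^2.
A = pi*(4.40e-3/2)^2 = 1.5205e-05 m^2
Q = 0.945 * 1.5205e-05 * sqrt(2*9.81*24.7) * 1000 = 0.316 L/s
Therefore the nozzle discharge = 0.316 L/s.


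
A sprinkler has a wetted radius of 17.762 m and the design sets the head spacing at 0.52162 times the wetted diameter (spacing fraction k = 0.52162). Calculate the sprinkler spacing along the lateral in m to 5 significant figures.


Approach: apply the sprinkler spacing rule (spacing as a fraction of wetted diameter), S = k*(2*R).
S = 0.52162 * (2 * 17.762) = 18.530 m
Therefore the sprinkler spacing along the lateral = 18.530 m.


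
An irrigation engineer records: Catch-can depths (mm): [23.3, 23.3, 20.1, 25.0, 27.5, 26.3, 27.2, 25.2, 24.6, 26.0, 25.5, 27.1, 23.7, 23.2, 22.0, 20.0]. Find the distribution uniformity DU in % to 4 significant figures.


Approach: apply the low-quarter distribution uniformity, DU = (mean of lowest quarter of readings / overall mean)*100.
sorted lowest 4 of 16: [20.0, 20.1, 22.0, 23.2] -> mean = 21.3250 mm
overall mean = 24.3750 mm
DU = (21.3250/24.3750)*100 = 87.49 %
Therefore the distribution uniformity DU = 87.49 %.


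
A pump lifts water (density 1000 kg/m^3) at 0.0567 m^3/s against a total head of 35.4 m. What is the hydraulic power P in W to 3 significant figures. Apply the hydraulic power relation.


Approach: apply the hydraulic power relation, P = rho*g*Q*H.
P = 1000 * 9.81 * 0.0567 * 35.4 = 19700 W
Therefore the hydraulic power P = 19700 W.


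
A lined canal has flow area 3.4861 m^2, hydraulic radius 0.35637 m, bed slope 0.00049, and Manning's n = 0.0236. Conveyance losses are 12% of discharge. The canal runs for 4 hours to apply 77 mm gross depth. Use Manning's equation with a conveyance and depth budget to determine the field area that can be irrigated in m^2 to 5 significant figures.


Approach: apply Manning's equation with a conveyance and depth budget, Q = (1/n)*A*R^(2/3)*S^(1/2); Q_field = Q*(1-loss); Area = Q_field*t/(d/1000).
Step 1 — canal discharge (Manning's equation):
  Q = (1/0.0236) * 3.4861 * 0.35637^(2/3) * 0.00049^(1/2) = 1.643589 m^3/s
Step 2 — delivered flow: Q_field = 1.643589*(1 - 12/100) = 1.446359 m^3/s
Step 3 — volume delivered: V = 1.446359 * 4*3600 = 20827.56 m^3
Step 4 — area served: A = V / (depth/1000) = 20827.56 / 0.077 = 270490 m^2
Therefore the field area that can be irrigated = 270490 m^2.


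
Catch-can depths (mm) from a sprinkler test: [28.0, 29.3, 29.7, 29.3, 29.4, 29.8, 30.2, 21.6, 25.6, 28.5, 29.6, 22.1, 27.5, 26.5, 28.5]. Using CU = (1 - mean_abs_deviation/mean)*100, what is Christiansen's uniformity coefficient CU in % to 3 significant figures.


mean = 27.707 mm
mean |d_i - mean| = 2.0311 mm
CU = (1 - 2.0311/27.707)*100 = 92.7 %
Therefore Christiansen's uniformity coefficient CU = 92.7 %.


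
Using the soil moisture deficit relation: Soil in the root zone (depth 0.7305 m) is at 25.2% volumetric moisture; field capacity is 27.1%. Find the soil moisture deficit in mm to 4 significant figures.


Approach: apply the soil moisture deficit relation, SMD = (FC - theta)/100 * depth * 1000.
SMD = (27.1 - 25.2)/100 * 0.7305 * 1000 = 13.88 mm
Therefore the soil moisture deficit = 13.88 mm.


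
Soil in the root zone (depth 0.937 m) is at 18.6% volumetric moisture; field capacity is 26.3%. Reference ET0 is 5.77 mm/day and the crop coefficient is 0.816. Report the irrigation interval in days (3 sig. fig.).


Approach: apply soil-water budget scheduling, SMD = (FC-theta)/100*depth*1000; ETc = ET0*Kc; interval = SMD/ETc.
Step 1 — soil moisture deficit:
  SMD = (26.3 - 18.6)/100 * 0.937 * 1000 = 72.149 mm
Step 2 — daily crop ET (ETc = ET0*Kc):
  ETc = 5.77 * 0.816 = 4.7083 mm/day
Step 3 — irrigation interval (SMD/ETc):
  interval = 72.149 / 4.7083 = 15.3 days
Therefore the irrigation interval = 15.3 days.


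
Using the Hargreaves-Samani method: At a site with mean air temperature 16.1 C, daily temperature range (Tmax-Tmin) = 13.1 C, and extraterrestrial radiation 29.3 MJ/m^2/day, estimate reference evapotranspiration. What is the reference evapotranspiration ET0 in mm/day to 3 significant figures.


Approach: apply the Hargreaves-Samani method, ET0 = 0.0023*(Tmean+17.8)*sqrt(Tmax-Tmin)*0.408*Ra.
ET0 = 0.0023*(16.1+17.8)*sqrt(13.1)*0.408*29.3 = 3.37 mm/day
Therefore the reference evapotranspiration ET0 = 3.37 mm/day.


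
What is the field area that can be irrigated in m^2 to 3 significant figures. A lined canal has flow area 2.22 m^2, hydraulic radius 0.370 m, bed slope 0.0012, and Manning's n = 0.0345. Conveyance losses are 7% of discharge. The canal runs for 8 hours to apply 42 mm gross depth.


Approach: apply Manning's equation with a conveyance and depth budget, Q = (1/n)*A*R^(2/3)*S^(1/2); Q_field = Q*(1-loss); Area = Q_field*t/(d/1000).
Step 1 — canal discharge (Manning's equation):
  Q = (1/0.0345) * 2.22 * 0.370^(2/3) * 0.0012^(1/2) = 1.1488 m^3/s
Step 2 — delivered flow: Q_field = 1.1488*(1 - 7/100) = 1.0684 m^3/s
Step 3 — volume delivered: V = 1.0684 * 8*3600 = 30770 m^3
Step 4 — area served: A = V / (depth/1000) = 30770 / 0.042 = 733000 m^2
Therefore the field area that can be irrigated = 733000 m^2.


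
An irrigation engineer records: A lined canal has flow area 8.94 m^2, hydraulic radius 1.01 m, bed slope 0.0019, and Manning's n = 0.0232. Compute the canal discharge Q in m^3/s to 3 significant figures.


Approach: apply Manning's equation, Q = (1/n)*A*R^(2/3)*S^(1/2).
Q = (1/0.0232) * 8.94 * 1.01^(2/3) * 0.0019^(1/2) = 16.9 m^3/s
Therefore the canal discharge Q = 16.9 m^3/s.


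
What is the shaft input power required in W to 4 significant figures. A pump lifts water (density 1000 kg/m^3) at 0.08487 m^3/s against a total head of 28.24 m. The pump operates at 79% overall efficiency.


Approach: apply hydraulic power then efficiency conversion, P = rho*g*Q*H; P_in = P/eta.
Step 1 — hydraulic power (P = rho*g*Q*H):
  P = 1000 * 9.81 * 0.08487 * 28.24 = 23511.9 W
Step 2 — input power: P_in = P/eta = 23511.9 / 0.79 = 29760 W
Therefore the shaft input power required = 29760 W.


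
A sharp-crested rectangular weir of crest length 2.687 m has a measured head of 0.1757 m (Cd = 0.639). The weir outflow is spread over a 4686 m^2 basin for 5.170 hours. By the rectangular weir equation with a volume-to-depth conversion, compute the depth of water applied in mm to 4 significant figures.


Approach: apply the rectangular weir equation with a volume-to-depth conversion, Q = (2/3)*Cd*L*sqrt(2g)*H^1.5; d = Q*t/A * 1000.
Step 1 — weir discharge:
  Q = (2/3)*0.639*2.687*sqrt(2*9.81)*0.1757^1.5 = 0.373409 m^3/s
Step 2 — volume: V = 0.373409 * 5.170*3600 = 6949.88 m^3
Step 3 — depth: d = V/A * 1000 = 6949.88/4686 * 1000 = 1483 mm
Therefore the depth of water applied = 1483 mm.


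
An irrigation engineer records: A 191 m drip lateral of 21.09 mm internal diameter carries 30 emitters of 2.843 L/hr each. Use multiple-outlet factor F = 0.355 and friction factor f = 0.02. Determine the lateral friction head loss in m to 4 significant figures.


Approach: apply Darcy-Weisbach with the multiple-outlet F-factor, Q = n*q/(3600*1000) m^3/s; v = Q/A; hf = F*f*(L/D)*(v^2/(2g)).
Q = 30*2.843/(3600*1000) = 2.36917e-05 m^3/s
A = pi*(21.09e-3/2)^2 = 3.49336e-04 m^2, so v = Q/A = 0.0678192 m/s
hf = 0.355*0.02*(191/0.02109)*(0.0678192^2/(2*9.81)) = 0.01507 m
Therefore the lateral friction head loss = 0.01507 m.


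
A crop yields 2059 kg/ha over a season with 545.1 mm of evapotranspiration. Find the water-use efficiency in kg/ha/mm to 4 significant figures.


Approach: apply the water-use efficiency ratio, WUE = yield/ET.
WUE = 2059 / 545.1 = 3.777 kg/ha/mm
Therefore the water-use efficiency = 3.777 kg/ha/mm.


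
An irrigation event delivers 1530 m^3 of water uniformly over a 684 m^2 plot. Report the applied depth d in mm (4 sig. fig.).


Approach: apply depth from volume over area, d = (V/A)*1000.
d = (1530 / 684) * 1000 = 2237 mm
Therefore the applied depth d = 2237 mm.


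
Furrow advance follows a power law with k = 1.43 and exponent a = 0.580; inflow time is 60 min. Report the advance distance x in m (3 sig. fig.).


Approach: apply the power-law advance function, x = k*t^a.
x = 1.43 * 60^0.580 = 15.4 m
Therefore the advance distance x = 15.4 m.


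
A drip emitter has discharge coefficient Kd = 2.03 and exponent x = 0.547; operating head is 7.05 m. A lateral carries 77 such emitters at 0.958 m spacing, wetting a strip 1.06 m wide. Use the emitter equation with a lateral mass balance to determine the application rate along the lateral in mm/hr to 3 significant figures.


Approach: apply the emitter equation with a lateral mass balance, q = Kd*h^x; Q = n*q; rate = Q/(n*spacing*width).
Step 1 — single emitter flow (q = Kd*h^x):
  q = 2.03 * 7.05^0.547 = 5.9082 L/hr
Step 2 — total lateral flow: Q = 77 * 5.9082 = 454.93 L/hr
Step 3 — wetted area: A = 77 * 0.958 * 1.06 = 78.192 m^2
Step 4 — application rate: Q/A = 454.93/78.192 = 5.82 mm/hr
Therefore the application rate along the lateral = 5.82 mm/hr.
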